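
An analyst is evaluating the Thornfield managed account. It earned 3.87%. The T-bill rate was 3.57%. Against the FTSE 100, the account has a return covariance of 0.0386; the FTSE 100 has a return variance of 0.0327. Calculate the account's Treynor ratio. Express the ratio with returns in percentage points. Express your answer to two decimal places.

0.25

β = Cov / Var = 0.0386 / 0.0327 = 1.1804
Treynor = (Rp − Rf) / β = (3.87% − 3.57%) / 1.1804 = 0.30 / 1.1804 = 0.2542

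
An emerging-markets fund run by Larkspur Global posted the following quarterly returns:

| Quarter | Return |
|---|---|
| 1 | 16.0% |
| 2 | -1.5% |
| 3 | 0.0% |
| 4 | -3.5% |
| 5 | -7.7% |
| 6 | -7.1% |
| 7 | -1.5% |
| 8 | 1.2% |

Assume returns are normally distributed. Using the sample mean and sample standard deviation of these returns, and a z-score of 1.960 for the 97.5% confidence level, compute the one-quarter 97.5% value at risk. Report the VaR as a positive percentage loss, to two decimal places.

14.99

r̄ = (16 − 1.5 + 0 − 3.5 − 7.7 − 7.1 − 1.5 + 1.2) / 8 = -0.5125%
Σ(r − r̄)² = 381.7888; sample σ = √(381.7888/7) = 7.3852%
VaR = −(r̄ − z·σ) = −(-0.5125 − 1.960 × 7.3852) = −(-14.9875) = 14.9875%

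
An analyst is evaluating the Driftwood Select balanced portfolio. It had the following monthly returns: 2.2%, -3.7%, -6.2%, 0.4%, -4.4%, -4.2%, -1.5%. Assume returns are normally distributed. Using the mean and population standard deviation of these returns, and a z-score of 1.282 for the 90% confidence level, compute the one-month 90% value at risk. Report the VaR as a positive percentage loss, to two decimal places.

6.02

μ = (2.2 − 3.7 − 6.2 + 0.4 − 4.4 − 4.2 − 1.5) / 7 = -2.4857%
Σ(r − μ)² = (2.2 − (-2.4857))² + (-3.7 − (-2.4857))² + … = 53.1286
σ = √[53.1286 / 7] = 2.7550%
VaR = −(μ − z·σ) = −(-2.4857 − 1.282 × 2.7550) = −(-6.0176) = 6.0176%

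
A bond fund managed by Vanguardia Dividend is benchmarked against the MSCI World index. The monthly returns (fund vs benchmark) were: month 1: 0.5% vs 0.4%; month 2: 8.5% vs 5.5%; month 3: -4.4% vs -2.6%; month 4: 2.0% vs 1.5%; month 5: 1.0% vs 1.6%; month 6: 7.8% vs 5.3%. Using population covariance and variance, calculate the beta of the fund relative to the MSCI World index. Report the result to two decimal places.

1.57

r̄p = 2.5667%,  r̄m = 1.9500%
Cov = Σ(rp − r̄p)(rm − r̄m) / 6 = 12.3833
Var(rm) = Σ(rm − r̄m)² / 6 = 7.8758
β = Cov / Var = 12.3833 / 7.8758 = 1.5723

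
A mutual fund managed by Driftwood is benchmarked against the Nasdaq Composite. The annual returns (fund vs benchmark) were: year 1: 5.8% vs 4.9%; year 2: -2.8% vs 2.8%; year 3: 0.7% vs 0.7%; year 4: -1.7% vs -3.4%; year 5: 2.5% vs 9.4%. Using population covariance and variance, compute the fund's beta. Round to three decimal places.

r̄p = 0.9000%,  r̄m = 2.8800%
Cov = Σ(rp − r̄p)(rm − r̄m) / 5 = 7.4780
Var(rm) = Σ(rm − r̄m)² / 5 = 18.1576
β = Cov / Var = 7.4780 / 18.1576 = 0.4118

0.412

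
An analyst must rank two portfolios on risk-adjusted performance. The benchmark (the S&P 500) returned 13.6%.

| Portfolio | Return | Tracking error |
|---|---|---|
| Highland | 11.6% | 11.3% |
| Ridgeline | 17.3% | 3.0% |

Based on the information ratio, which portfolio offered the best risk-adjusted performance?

Highland: IR = (11.6% − 13.6%) / 11.3% = -0.177
Ridgeline: IR = (17.3% − 13.6%) / 3.0% = 1.233
Highest: Ridgeline (1.233).

Ridgeline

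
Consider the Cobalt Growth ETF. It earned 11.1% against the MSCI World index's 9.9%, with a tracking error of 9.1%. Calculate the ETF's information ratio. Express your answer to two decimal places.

0.13

IR = (Rp − Rb) / TE = (11.1% − 9.9%) / 9.1% = 1.20% / 9.1% = 0.1319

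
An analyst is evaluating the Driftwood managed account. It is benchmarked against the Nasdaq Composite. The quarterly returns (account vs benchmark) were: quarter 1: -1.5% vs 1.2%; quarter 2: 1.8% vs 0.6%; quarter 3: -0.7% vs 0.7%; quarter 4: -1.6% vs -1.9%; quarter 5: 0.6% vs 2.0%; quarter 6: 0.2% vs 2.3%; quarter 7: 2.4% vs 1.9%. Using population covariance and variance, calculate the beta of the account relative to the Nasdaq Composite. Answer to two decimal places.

0.56

r̄p = 0.1714%,  r̄m = 0.9714%
Cov = Σ(rp − r̄p)(rm − r̄m) / 7 = 0.9835
Var(rm) = Σ(rm − r̄m)² / 7 = 1.7420
β = Cov / Var = 0.9835 / 1.7420 = 0.5646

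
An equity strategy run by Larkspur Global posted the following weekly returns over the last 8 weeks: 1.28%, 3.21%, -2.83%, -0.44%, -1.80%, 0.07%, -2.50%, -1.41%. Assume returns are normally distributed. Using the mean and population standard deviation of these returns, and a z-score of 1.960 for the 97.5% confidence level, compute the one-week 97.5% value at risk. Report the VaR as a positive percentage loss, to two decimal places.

4.30

μ = (1.28 + 3.21 − 2.83 − 0.44 − 1.8 + 0.07 − 2.5 − 1.41) / 8 = -0.5525%
Population std dev = √[29.1860 / 8] = 1.9100%
VaR = −(μ − z·σ) = −(-0.5525 − 1.960 × 1.9100) = −(-4.2961) = 4.2961%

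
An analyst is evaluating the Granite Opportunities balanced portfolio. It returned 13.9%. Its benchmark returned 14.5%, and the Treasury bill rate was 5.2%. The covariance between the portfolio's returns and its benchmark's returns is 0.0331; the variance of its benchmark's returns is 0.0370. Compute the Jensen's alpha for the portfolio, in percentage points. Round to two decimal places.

0.38

β = Cov / Var = 0.0331 / 0.0370 = 0.8946
E[R] = Rf + β(Rm − Rf) = 5.2% + 0.8946 × (14.5% − 5.2%) = 13.5198%
α = Rp − E[R] = 13.9% − 13.5198% = 0.3802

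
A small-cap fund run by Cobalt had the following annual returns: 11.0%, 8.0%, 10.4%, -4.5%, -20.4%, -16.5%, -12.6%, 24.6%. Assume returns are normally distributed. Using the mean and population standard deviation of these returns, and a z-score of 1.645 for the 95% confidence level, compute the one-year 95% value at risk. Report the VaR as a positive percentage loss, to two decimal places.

Mean return r̄ = 0.00 / 8 = 0.0000%
Σ(r − r̄)² = (11 − 0.0000)² + (8 − 0.0000)² + … = 1765.7400
σ = √[1765.7400 / 8] = 14.8566%
VaR = −(r̄ − z·σ) = −(0.0000 − 1.645 × 14.8566) = −(-24.4391) = 24.4391%

24.44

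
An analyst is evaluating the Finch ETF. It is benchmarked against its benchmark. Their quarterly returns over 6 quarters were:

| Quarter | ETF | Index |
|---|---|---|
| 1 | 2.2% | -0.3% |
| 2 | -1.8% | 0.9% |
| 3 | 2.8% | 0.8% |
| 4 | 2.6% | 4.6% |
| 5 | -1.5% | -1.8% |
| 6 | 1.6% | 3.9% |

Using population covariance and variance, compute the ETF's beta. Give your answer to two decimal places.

0.43

r̄p = 0.9833%,  r̄m = 1.3500%
Cov = Σ(rp − r̄p)(rm − r̄m) / 6 = 2.1492
Var(rm) = Σ(rm − r̄m)² / 6 = 5.0358
β = Cov / Var = 2.1492 / 5.0358 = 0.4268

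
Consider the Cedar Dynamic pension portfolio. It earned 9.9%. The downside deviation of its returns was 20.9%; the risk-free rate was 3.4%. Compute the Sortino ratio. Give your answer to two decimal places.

Sortino = (Rp − Rf) / σd = (9.9% − 3.4%) / 20.9% = 6.50% / 20.9% = 0.3110

0.31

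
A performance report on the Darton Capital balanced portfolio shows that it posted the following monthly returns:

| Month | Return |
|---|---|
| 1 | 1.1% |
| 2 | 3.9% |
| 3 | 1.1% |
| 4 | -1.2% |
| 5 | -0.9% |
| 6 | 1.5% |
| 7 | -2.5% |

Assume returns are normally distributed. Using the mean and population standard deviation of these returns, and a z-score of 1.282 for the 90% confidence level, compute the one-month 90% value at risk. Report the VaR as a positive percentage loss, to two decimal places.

r̄ = (1.1 + 3.9 + 1.1 − 1.2 − 0.9 + 1.5 − 2.5) / 7 = 3.00 / 7 = 0.4286%
Population std dev = √[27.0943 / 7] = 1.9674%
VaR = −(r̄ − z·σ) = −(0.4286 − 1.282 × 1.9674) = −(-2.0936) = 2.0936%

2.09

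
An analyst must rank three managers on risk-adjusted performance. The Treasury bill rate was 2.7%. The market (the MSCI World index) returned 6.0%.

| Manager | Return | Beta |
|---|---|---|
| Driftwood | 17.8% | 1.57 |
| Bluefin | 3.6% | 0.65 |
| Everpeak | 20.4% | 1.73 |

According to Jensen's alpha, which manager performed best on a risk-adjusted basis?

Driftwood: α = 17.8% − [2.7% + 1.57 × (6.0% − 2.7%)] = 9.919
Bluefin: α = 3.6% − [2.7% + 0.65 × (6.0% − 2.7%)] = -1.245
Everpeak: α = 20.4% − [2.7% + 1.73 × (6.0% − 2.7%)] = 11.991
Highest: Everpeak (11.991).

Everpeak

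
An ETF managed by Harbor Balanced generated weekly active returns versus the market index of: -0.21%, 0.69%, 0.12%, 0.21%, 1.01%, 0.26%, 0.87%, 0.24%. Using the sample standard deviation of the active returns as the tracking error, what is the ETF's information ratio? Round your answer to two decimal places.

0.96

r̄ = (-0.21 + 0.69 + 0.12 + 0.21 + 1.01 + 0.26 + 0.87 + 0.24) / 8 = 0.3988%
Sample std dev = √[1.2089 / 7] = 0.4156%
IR = r̄ / tracking error = 0.3988 / 0.4156 = 0.9596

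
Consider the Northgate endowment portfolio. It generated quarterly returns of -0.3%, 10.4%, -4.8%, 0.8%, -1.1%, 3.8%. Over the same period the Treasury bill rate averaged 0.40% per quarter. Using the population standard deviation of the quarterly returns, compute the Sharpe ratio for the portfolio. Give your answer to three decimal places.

0.225

μ = (-0.3 + 10.4 − 4.8 + 0.8 − 1.1 + 3.8) / 6 = 1.4667%
Population σ = √[Σ(r − μ)² / 6] = √[134.6733 / 6] = √22.4456 = 4.7377%
Sharpe = (μ − rf) / σ = (1.4667 − 0.4) / 4.7377 = 1.0667 / 4.7377 = 0.2252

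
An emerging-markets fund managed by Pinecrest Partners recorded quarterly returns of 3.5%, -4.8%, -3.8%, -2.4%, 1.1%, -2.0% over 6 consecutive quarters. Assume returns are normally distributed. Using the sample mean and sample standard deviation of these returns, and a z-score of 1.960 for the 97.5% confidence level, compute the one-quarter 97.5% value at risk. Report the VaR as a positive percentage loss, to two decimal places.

7.53

Mean return r̄ = -8.40 / 6 = -1.4000%
Sample σ = √[Σ(r − r̄)² / 5] = √[48.9400 / 5] = √9.7880 = 3.1286%
VaR = −(r̄ − z·σ) = −(-1.4000 − 1.960 × 3.1286) = −(-7.5321) = 7.5321%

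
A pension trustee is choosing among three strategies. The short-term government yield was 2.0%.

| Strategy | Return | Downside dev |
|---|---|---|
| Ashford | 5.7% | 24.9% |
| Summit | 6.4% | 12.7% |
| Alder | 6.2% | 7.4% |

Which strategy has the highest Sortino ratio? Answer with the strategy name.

Ashford: Sortino ratio = (5.7% − 2.0%) / 24.9% = 0.149
Summit: Sortino ratio = (6.4% − 2.0%) / 12.7% = 0.346
Alder: Sortino ratio = (6.2% − 2.0%) / 7.4% = 0.568
Highest: Alder (0.568).

Alder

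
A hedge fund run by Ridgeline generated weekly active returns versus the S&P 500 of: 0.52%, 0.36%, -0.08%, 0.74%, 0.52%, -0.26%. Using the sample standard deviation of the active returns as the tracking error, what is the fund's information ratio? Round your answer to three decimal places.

Mean return r̄ = 1.800 / 6 = 0.3000%
Σ(r − r̄)² = (0.52 − 0.3000)² + (0.36 − 0.3000)² + (-0.08 − 0.3000)² + … = 0.7520
σ = √[0.7520 / 5] = 0.3878%
IR = r̄ / tracking error = 0.3000 / 0.3878 = 0.7736

0.774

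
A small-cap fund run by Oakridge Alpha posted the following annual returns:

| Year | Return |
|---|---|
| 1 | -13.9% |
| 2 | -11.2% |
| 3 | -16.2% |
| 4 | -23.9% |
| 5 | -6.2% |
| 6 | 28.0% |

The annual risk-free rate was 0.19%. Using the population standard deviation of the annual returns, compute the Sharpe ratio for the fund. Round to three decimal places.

-0.446

r̄ = (-13.9 − 11.2 − 16.2 − 23.9 − 6.2 + 28) / 6 = -7.2333%
Σ(r − r̄)² = 1660.8133; population σ = √(1660.8133/6) = 16.6374%
Sharpe = (r̄ − rf) / σ = (-7.2333 − 0.19) / 16.6374 = -7.4233 / 16.6374 = -0.4462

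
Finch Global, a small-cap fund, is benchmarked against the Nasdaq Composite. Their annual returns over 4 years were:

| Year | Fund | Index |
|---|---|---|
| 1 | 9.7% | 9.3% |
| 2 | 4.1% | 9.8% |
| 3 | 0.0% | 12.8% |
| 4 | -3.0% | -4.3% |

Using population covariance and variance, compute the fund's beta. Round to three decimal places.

0.394

r̄p = 2.7000%,  r̄m = 6.9000%
Cov = Σ(rp − r̄p)(rm − r̄m) / 4 = 17.1925
Var(rm) = Σ(rm − r̄m)² / 4 = 43.6050
β = Cov / Var = 17.1925 / 43.6050 = 0.3943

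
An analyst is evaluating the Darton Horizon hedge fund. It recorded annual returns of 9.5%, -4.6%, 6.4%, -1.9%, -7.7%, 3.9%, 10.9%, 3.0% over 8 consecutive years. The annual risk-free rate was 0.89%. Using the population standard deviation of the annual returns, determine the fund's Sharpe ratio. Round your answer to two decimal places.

r̄ = (9.5 − 4.6 + 6.4 − 1.9 − 7.7 + 3.9 + 10.9 + 3) / 8 = 2.4375%
Σ(r − r̄)² = (9.5 − 2.4375)² + (-4.6 − 2.4375)² + (6.4 − 2.4375)² + … = 310.7588
σ = √[310.7588 / 8] = 6.2326%
Sharpe = (r̄ − rf) / σ = (2.4375 − 0.89) / 6.2326 = 1.5475 / 6.2326 = 0.2483

0.25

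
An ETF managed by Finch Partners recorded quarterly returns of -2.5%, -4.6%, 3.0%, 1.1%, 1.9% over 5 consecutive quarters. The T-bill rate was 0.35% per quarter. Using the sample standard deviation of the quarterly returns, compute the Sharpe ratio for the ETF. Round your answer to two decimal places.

-0.18

μ = (-2.5 − 4.6 + 3 + 1.1 + 1.9) / 5 = -0.2200%
Σ(r − μ)² = (-2.5 − (-0.2200))² + (-4.6 − (-0.2200))² + … = 40.9880
σ = √[40.9880 / 4] = 3.2011%
Sharpe = (μ − rf) / σ = (-0.2200 − 0.35) / 3.2011 = -0.5700 / 3.2011 = -0.1781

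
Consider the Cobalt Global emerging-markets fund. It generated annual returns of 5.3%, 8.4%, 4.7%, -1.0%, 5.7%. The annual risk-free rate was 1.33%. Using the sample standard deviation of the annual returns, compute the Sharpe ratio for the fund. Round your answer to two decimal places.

0.95

μ = (5.3 + 8.4 + 4.7 − 1 + 5.7) / 5 = 4.6200%
Sample σ = √[Σ(r − μ)² / 4] = √[47.5080 / 4] = √11.8770 = 3.4463%
Sharpe = (μ − rf) / σ = (4.6200 − 1.33) / 3.4463 = 3.2900 / 3.4463 = 0.9546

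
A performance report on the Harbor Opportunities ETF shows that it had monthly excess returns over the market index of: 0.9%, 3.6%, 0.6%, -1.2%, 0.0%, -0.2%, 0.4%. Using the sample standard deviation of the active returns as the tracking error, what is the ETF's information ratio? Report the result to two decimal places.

Mean return r̄ = 4.10 / 7 = 0.5857%
Σ(r − r̄)² = (0.9 − 0.5857)² + (3.6 − 0.5857)² + … = 13.3686
σ = √[13.3686 / 6] = 1.4927%
IR = r̄ / tracking error = 0.5857 / 1.4927 = 0.3924

0.39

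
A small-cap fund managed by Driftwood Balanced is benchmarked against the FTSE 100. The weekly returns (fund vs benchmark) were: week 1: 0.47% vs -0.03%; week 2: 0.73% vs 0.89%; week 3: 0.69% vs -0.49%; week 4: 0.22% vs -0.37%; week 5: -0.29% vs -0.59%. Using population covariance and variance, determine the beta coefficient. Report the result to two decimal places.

0.42

r̄p = 0.3640%,  r̄m = -0.1180%
Cov = Σ(rp − r̄p)(rm − r̄m) / 5 = 0.1204
Var(rm) = Σ(rm − r̄m)² / 5 = 0.2897
β = Cov / Var = 0.1204 / 0.2897 = 0.4156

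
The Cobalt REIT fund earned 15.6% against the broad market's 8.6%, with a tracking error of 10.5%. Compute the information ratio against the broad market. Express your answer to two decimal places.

IR = (Rp − Rb) / TE = (15.6% − 8.6%) / 10.5% = 7.00% / 10.5% = 0.6667

0.67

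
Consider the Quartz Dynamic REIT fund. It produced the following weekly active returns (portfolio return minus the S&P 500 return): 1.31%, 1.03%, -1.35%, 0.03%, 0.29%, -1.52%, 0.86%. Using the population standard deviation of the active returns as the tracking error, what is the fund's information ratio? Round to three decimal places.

Mean return r̄ = 0.650 / 7 = 0.0929%
Σ(r − r̄)² = (1.31 − 0.0929)² + (1.03 − 0.0929)² + (-1.35 − 0.0929)² + … = 7.6741
population σ = √(7.6741 / 7) = √1.0963 = 1.0470%
IR = r̄ / tracking error = 0.0929 / 1.0470 = 0.0887

0.089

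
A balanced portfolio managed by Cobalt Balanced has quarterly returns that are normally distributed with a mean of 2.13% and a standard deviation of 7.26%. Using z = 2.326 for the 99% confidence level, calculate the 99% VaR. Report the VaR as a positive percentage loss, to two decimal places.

14.76

VaR (as % loss) = −(μ − z·σ) = −(2.13% − 2.326 × 7.26%) = −(-14.75676%) = 14.75676%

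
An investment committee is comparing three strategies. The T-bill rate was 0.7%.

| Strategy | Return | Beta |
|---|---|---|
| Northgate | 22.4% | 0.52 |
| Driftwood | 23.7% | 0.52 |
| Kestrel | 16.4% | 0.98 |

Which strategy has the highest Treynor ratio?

Northgate: Treynor = (22.4% − 0.7%) / 0.52 = 41.731
Driftwood: Treynor = (23.7% − 0.7%) / 0.52 = 44.231
Kestrel: Treynor = (16.4% − 0.7%) / 0.98 = 16.020
Highest: Driftwood (44.231).

Driftwood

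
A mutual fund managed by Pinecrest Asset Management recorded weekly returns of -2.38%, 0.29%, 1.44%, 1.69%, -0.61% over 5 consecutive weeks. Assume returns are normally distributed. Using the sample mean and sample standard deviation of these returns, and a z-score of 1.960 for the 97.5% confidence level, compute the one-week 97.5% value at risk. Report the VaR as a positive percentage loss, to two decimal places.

Mean return μ = 0.430 / 5 = 0.0860%
Sample std dev = √[11.0133 / 4] = 1.6593%
VaR = −(μ − z·σ) = −(0.0860 − 1.960 × 1.6593) = −(-3.1662) = 3.1662%

3.17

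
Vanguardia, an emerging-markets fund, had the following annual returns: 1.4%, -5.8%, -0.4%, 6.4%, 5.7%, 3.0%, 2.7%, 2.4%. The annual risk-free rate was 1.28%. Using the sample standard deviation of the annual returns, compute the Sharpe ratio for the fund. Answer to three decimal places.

0.169

Mean return μ = 15.40 / 8 = 1.9250%
Σ(r − μ)² = 101.6150; sample σ = √(101.6150/7) = 3.8100%
Sharpe = (μ − rf) / σ = (1.9250 − 1.28) / 3.8100 = 0.6450 / 3.8100 = 0.1693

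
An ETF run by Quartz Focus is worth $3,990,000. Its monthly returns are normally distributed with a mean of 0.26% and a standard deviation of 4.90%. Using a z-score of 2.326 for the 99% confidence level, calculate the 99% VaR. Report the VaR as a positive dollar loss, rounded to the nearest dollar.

Return at the 99% tail: μ − z·σ = 0.26% − 2.326 × 4.90% = 0.26 − 11.3974 = -11.1374%
VaR = −(-11.1374%) × $3,990,000 = 11.1374% × $3,990,000 = $444,382

$444,382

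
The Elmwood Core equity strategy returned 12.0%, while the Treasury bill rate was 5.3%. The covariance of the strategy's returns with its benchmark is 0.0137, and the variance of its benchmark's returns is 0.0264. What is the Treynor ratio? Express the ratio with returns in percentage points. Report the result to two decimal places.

β = Cov / Var = 0.0137 / 0.0264 = 0.5189
Treynor = (Rp − Rf) / β = (12.0% − 5.3%) / 0.5189 = 6.70 / 0.5189 = 12.9119

12.91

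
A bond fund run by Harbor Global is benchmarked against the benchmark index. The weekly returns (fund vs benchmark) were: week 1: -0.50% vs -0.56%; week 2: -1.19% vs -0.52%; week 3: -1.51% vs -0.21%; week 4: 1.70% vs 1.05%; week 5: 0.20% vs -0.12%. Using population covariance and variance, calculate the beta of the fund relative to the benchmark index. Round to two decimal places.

1.68

r̄p = -0.2600%,  r̄m = -0.0720%
Cov = Σ(rp − r̄p)(rm − r̄m) / 5 = 0.5767
Var(rm) = Σ(rm − r̄m)² / 5 = 0.3438
β = Cov / Var = 0.5767 / 0.3438 = 1.6774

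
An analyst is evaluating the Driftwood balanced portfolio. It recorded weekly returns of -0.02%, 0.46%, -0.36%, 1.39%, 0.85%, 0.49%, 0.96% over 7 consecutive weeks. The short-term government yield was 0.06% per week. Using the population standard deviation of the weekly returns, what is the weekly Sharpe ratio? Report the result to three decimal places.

r̄ = (-0.02 + 0.46 − 0.36 + 1.39 + 0.85 + 0.49 + 0.96) / 7 = 0.5386%
Σ(r − r̄)² = (-0.02 − 0.5386)² + (0.46 − 0.5386)² + … = 2.1275
population σ = √(2.1275 / 7) = √0.3039 = 0.5513%
Sharpe = (r̄ − rf) / σ = (0.5386 − 0.06) / 0.5513 = 0.4786 / 0.5513 = 0.8681

0.868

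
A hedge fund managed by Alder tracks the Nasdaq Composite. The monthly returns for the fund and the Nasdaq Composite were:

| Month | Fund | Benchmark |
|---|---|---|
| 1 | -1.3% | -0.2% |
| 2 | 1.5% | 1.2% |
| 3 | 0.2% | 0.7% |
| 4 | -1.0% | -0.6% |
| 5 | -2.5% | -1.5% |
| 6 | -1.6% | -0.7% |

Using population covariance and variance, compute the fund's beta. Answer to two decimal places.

r̄p = -0.7833%,  r̄m = -0.1833%
Cov = Σ(rp − r̄p)(rm − r̄m) / 6 = 1.1347
Var(rm) = Σ(rm − r̄m)² / 6 = 0.8114
β = Cov / Var = 1.1347 / 0.8114 = 1.3984

1.40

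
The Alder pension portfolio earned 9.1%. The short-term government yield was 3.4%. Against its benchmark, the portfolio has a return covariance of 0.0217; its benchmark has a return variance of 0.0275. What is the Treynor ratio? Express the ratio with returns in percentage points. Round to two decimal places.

β = Cov / Var = 0.0217 / 0.0275 = 0.7891
Treynor = (Rp − Rf) / β = (9.1% − 3.4%) / 0.7891 = 5.70 / 0.7891 = 7.2234

7.22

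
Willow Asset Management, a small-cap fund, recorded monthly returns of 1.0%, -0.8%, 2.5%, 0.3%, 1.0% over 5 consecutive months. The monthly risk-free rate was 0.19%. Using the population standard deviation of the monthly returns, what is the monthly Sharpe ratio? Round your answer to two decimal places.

0.57

μ = (1 − 0.8 + 2.5 + 0.3 + 1) / 5 = 0.8000%
Population std dev = √[5.7800 / 5] = 1.0752%
Sharpe = (μ − rf) / σ = (0.8000 − 0.19) / 1.0752 = 0.6100 / 1.0752 = 0.5673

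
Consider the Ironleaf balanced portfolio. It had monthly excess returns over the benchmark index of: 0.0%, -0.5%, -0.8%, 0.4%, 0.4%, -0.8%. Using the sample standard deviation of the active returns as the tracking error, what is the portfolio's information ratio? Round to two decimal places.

r̄ = (0 − 0.5 − 0.8 + 0.4 + 0.4 − 0.8) / 6 = -1.30 / 6 = -0.2167%
Sample std dev = √[1.5683 / 5] = 0.5601%
IR = r̄ / tracking error = -0.2167 / 0.5601 = -0.3869

-0.39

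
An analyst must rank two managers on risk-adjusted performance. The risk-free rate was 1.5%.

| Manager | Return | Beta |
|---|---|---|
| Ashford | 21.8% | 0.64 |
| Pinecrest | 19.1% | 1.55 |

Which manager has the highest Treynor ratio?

Ashford

Ashford: Treynor = (21.8% − 1.5%) / 0.64 = 31.719
Pinecrest: Treynor = (19.1% − 1.5%) / 1.55 = 11.355
Highest: Ashford (31.719).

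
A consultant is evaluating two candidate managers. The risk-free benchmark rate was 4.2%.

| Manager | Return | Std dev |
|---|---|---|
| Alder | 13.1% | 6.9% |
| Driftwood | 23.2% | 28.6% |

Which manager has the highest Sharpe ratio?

Alder

Alder: Sharpe ratio = (13.1% − 4.2%) / 6.9% = 1.290
Driftwood: Sharpe ratio = (23.2% − 4.2%) / 28.6% = 0.664
Highest: Alder (1.290).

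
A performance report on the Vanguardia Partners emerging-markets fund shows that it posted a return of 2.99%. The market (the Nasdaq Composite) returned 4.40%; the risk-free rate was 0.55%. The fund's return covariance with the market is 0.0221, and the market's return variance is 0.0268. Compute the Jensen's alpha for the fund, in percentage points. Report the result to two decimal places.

-0.73

β = Cov / Var = 0.0221 / 0.0268 = 0.8246
E[R] = Rf + β(Rm − Rf) = 0.55% + 0.8246 × (4.40% − 0.55%) = 3.7247%
α = Rp − E[R] = 2.99% − 3.7247% = -0.7347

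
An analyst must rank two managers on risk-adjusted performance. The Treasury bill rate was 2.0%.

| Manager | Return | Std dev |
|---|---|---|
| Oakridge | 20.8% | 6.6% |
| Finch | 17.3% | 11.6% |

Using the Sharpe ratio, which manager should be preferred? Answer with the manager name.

Oakridge

Oakridge: Sharpe ratio = (20.8% − 2.0%) / 6.6% = 2.848
Finch: Sharpe ratio = (17.3% − 2.0%) / 11.6% = 1.319
Highest: Oakridge (2.848).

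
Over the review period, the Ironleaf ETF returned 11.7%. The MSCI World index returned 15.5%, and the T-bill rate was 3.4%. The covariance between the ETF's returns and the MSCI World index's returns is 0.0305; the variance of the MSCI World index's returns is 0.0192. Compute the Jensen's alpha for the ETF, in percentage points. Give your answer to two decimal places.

β = Cov / Var = 0.0305 / 0.0192 = 1.5885
E[R] = Rf + β(Rm − Rf) = 3.4% + 1.5885 × (15.5% − 3.4%) = 22.6209%
α = Rp − E[R] = 11.7% − 22.6209% = -10.9209

-10.92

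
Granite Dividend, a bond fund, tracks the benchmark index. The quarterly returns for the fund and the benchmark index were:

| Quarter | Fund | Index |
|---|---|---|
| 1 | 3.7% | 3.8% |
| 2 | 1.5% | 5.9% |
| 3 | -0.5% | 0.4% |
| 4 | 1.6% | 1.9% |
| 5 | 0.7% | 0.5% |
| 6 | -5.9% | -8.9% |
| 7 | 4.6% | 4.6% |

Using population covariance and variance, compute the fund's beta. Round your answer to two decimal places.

r̄p = 0.8143%,  r̄m = 1.1714%
Cov = Σ(rp − r̄p)(rm − r̄m) / 7 = 13.2990
Var(rm) = Σ(rm − r̄m)² / 7 = 20.5763
β = Cov / Var = 13.2990 / 20.5763 = 0.6463

0.65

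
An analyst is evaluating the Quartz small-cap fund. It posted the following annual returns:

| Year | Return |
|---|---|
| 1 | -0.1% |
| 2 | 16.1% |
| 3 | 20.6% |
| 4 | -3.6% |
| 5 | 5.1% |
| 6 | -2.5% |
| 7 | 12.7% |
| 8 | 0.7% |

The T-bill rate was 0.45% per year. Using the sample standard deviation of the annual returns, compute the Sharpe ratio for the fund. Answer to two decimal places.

0.62

μ = (-0.1 + 16.1 + 20.6 − 3.6 + 5.1 − 2.5 + 12.7 + 0.7) / 8 = 6.1250%
Σ(r − μ)² = 590.4550; sample σ = √(590.4550/7) = 9.1843%
Sharpe = (μ − rf) / σ = (6.1250 − 0.45) / 9.1843 = 5.6750 / 9.1843 = 0.6179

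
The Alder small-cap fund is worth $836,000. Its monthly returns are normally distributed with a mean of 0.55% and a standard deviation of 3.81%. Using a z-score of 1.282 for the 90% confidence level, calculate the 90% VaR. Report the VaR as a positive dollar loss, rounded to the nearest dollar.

Return at the 90% tail: μ − z·σ = 0.55% − 1.282 × 3.81% = 0.55 − 4.88442 = -4.33442%
VaR = −(-4.33442%) × $836,000 = 4.33442% × $836,000 = $36,236

$36,236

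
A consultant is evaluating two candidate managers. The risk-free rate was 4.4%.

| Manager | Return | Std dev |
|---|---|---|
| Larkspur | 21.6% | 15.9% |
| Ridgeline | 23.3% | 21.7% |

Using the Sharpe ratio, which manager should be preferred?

Larkspur

Larkspur: Sharpe ratio = (21.6% − 4.4%) / 15.9% = 1.082
Ridgeline: Sharpe ratio = (23.3% − 4.4%) / 21.7% = 0.871
Highest: Larkspur (1.082).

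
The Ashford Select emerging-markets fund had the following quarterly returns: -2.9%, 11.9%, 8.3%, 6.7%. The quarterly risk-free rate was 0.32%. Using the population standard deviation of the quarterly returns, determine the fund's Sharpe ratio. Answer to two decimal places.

1.04

μ = (-2.9 + 11.9 + 8.3 + 6.7) / 4 = 6.0000%
Population σ = √[Σ(r − μ)² / 4] = √[119.8000 / 4] = √29.9500 = 5.4727%
Sharpe = (μ − rf) / σ = (6.0000 − 0.32) / 5.4727 = 5.6800 / 5.4727 = 1.0379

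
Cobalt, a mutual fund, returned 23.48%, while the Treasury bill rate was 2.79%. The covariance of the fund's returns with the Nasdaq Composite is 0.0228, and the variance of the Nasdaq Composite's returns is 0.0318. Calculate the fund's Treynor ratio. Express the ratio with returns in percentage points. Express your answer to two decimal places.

28.86

β = Cov / Var = 0.0228 / 0.0318 = 0.7170
Treynor = (Rp − Rf) / β = (23.48% − 2.79%) / 0.7170 = 20.69 / 0.7170 = 28.8563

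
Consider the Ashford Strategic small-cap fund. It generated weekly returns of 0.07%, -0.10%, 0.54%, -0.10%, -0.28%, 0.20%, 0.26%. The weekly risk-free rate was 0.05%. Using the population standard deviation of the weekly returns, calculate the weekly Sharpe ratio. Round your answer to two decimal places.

Mean return r̄ = 0.590 / 7 = 0.0843%
Population std dev = √[0.4528 / 7] = 0.2543%
Sharpe = (r̄ − rf) / σ = (0.0843 − 0.05) / 0.2543 = 0.0343 / 0.2543 = 0.1349

0.13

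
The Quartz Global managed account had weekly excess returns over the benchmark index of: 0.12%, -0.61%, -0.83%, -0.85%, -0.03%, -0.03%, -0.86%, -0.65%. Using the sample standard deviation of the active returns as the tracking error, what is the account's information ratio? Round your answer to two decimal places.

Mean return r̄ = -3.740 / 8 = -0.4675%
Sample σ = √[Σ(r − r̄)² / 7] = √[1.2134 / 7] = √0.1733 = 0.4163%
IR = r̄ / tracking error = -0.4675 / 0.4163 = -1.1230

-1.12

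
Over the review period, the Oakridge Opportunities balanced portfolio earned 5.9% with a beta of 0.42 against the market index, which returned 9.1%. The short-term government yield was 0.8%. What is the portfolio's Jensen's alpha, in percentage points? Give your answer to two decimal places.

1.61

CAPM expected return = Rf + β(Rm − Rf) = 0.8% + 0.42 × (9.1% − 0.8%) = 0.8 + 0.42 × 8.30 = 4.2860%
Jensen's α = Rp − E[R] = 5.9% − 4.2860% = 1.6140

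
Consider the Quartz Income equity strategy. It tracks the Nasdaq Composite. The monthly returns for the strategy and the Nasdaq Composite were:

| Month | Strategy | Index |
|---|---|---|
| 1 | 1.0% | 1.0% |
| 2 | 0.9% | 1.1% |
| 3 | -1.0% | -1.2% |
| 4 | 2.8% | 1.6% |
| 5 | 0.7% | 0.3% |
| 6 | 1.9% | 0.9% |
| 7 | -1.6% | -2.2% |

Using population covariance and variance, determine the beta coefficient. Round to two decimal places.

1.04

r̄p = 0.6714%,  r̄m = 0.2143%
Cov = Σ(rp − r̄p)(rm − r̄m) / 7 = 1.7290
Var(rm) = Σ(rm − r̄m)² / 7 = 1.6612
β = Cov / Var = 1.7290 / 1.6612 = 1.0408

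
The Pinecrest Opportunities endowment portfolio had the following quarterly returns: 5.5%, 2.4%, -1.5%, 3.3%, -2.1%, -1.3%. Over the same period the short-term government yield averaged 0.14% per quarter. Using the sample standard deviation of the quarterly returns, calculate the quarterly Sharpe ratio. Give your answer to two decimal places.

r̄ = (5.5 + 2.4 − 1.5 + 3.3 − 2.1 − 1.3) / 6 = 1.0500%
Σ(r − r̄)² = (5.5 − 1.0500)² + (2.4 − 1.0500)² + (-1.5 − 1.0500)² + … = 48.6350
sample σ = √(48.6350 / 5) = √9.7270 = 3.1188%
Sharpe = (r̄ − rf) / σ = (1.0500 − 0.14) / 3.1188 = 0.9100 / 3.1188 = 0.2918

0.29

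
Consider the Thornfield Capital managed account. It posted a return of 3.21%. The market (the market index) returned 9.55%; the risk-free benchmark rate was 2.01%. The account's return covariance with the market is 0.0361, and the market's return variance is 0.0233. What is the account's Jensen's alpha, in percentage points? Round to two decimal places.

β = Cov / Var = 0.0361 / 0.0233 = 1.5494
E[R] = Rf + β(Rm − Rf) = 2.01% + 1.5494 × (9.55% − 2.01%) = 13.6925%
α = Rp − E[R] = 3.21% − 13.6925% = -10.4825

-10.48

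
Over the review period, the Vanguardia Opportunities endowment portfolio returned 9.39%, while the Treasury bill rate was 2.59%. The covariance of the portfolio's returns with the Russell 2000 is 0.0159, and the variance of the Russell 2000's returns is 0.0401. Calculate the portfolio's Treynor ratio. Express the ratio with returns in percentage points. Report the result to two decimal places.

β = Cov / Var = 0.0159 / 0.0401 = 0.3965
Treynor = (Rp − Rf) / β = (9.39% − 2.59%) / 0.3965 = 6.80 / 0.3965 = 17.1501

17.15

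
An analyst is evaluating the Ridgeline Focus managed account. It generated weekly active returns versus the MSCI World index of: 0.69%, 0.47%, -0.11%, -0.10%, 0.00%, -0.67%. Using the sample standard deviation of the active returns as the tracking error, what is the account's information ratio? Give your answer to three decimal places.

0.097

r̄ = (0.69 + 0.47 − 0.11 − 0.1 + 0 − 0.67) / 6 = 0.280 / 6 = 0.0467%
Sample σ = √[Σ(r − r̄)² / 5] = √[1.1549 / 5] = √0.2310 = 0.4806%
IR = r̄ / tracking error = 0.0467 / 0.4806 = 0.0972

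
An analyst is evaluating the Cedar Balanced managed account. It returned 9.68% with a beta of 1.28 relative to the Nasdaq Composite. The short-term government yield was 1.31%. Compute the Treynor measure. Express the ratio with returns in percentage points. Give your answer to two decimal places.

Treynor = (Rp − Rf) / β = (9.68% − 1.31%) / 1.28 = 8.37 / 1.28 = 6.5391

6.54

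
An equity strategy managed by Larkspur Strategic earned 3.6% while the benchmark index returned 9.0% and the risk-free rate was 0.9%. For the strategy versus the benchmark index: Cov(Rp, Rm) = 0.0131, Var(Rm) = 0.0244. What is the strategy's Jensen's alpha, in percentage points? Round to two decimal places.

β = Cov / Var = 0.0131 / 0.0244 = 0.5369
E[R] = Rf + β(Rm − Rf) = 0.9% + 0.5369 × (9.0% − 0.9%) = 5.2489%
α = Rp − E[R] = 3.6% − 5.2489% = -1.6489

-1.65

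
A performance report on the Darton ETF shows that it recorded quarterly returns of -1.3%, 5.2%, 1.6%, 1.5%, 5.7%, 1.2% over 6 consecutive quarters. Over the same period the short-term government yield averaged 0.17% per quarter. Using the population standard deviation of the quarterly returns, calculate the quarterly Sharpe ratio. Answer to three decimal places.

r̄ = (-1.3 + 5.2 + 1.6 + 1.5 + 5.7 + 1.2) / 6 = 2.3167%
Population std dev = √[35.2683 / 6] = 2.4245%
Sharpe = (r̄ − rf) / σ = (2.3167 − 0.17) / 2.4245 = 2.1467 / 2.4245 = 0.8854

0.885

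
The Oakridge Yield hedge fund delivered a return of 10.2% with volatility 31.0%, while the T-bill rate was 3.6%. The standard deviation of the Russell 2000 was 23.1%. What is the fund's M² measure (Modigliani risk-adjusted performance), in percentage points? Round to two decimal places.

Sharpe = (Rp − Rf) / σp = (10.2% − 3.6%) / 31.0% = 0.2129
M² = Rf + Sharpe × σm = 3.6% + 0.2129 × 23.1% = 8.5180%

8.52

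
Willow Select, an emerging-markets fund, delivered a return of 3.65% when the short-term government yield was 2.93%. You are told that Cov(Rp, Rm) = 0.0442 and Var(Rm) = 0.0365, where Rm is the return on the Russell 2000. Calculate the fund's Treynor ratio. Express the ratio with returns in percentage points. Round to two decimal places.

0.59

β = Cov / Var = 0.0442 / 0.0365 = 1.2110
Treynor = (Rp − Rf) / β = (3.65% − 2.93%) / 1.2110 = 0.72 / 1.2110 = 0.5945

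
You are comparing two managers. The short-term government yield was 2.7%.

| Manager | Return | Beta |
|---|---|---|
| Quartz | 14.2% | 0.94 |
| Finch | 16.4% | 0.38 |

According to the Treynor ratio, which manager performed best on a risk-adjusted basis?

Quartz: Treynor = (14.2% − 2.7%) / 0.94 = 12.234
Finch: Treynor = (16.4% − 2.7%) / 0.38 = 36.053
Highest: Finch (36.053).

Finch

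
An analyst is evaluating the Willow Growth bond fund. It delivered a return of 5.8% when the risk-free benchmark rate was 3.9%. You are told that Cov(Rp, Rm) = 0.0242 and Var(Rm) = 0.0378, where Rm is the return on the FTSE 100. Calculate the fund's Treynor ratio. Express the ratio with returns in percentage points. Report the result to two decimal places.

β = Cov / Var = 0.0242 / 0.0378 = 0.6402
Treynor = (Rp − Rf) / β = (5.8% − 3.9%) / 0.6402 = 1.90 / 0.6402 = 2.9678

2.97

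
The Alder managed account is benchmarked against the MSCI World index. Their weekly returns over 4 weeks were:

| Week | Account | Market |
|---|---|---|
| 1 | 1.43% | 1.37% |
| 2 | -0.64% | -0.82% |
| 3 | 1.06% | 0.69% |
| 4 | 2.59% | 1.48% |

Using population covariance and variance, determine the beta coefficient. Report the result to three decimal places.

1.197

r̄p = 1.1100%,  r̄m = 0.6800%
Cov = Σ(rp − r̄p)(rm − r̄m) / 4 = 1.0073
Var(rm) = Σ(rm − r̄m)² / 4 = 0.8416
β = Cov / Var = 1.0073 / 0.8416 = 1.1969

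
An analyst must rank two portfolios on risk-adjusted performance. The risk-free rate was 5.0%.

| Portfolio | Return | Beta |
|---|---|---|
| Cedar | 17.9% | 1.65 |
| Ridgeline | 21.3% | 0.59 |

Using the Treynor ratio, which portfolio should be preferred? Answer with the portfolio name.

Cedar: Treynor = (17.9% − 5.0%) / 1.65 = 7.818
Ridgeline: Treynor = (21.3% − 5.0%) / 0.59 = 27.627
Highest: Ridgeline (27.627).

Ridgeline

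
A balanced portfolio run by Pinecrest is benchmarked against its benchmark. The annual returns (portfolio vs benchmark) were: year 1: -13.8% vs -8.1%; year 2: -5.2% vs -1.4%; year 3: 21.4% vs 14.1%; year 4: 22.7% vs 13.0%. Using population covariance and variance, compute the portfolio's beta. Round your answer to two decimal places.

r̄p = 6.2750%,  r̄m = 4.4000%
Cov = Σ(rp − r̄p)(rm − r̄m) / 4 = 151.3650
Var(rm) = Σ(rm − r̄m)² / 4 = 89.4850
β = Cov / Var = 151.3650 / 89.4850 = 1.6915

1.69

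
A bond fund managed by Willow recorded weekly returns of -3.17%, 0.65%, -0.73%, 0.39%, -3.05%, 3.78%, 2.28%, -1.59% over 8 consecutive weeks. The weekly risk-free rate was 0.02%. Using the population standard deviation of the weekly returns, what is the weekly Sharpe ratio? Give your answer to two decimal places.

-0.09

r̄ = (-3.17 + 0.65 − 0.73 + 0.39 − 3.05 + 3.78 + 2.28 − 1.59) / 8 = -1.440 / 8 = -0.1800%
Σ(r − r̄)² = 42.2146; population σ = √(42.2146/8) = 2.2971%
Sharpe = (r̄ − rf) / σ = (-0.1800 − 0.02) / 2.2971 = -0.2000 / 2.2971 = -0.0871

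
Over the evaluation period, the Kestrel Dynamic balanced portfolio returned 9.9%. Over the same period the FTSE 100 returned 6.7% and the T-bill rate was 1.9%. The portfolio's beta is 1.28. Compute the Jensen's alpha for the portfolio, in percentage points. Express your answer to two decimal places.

1.86

CAPM expected return = Rf + β(Rm − Rf) = 1.9% + 1.28 × (6.7% − 1.9%) = 1.9 + 1.28 × 4.80 = 8.0440%
Jensen's α = Rp − E[R] = 9.9% − 8.0440% = 1.8560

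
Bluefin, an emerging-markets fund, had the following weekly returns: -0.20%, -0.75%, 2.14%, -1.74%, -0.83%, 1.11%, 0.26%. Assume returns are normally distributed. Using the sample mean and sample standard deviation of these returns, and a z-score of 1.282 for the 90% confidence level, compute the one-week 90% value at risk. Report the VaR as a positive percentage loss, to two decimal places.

1.67

r̄ = (-0.2 − 0.75 + 2.14 − 1.74 − 0.83 + 1.11 + 0.26) / 7 = -0.010 / 7 = -0.0014%
Σ(r − r̄)² = (-0.2 − (-0.0014))² + (-0.75 − (-0.0014))² + … = 10.1983
sample σ = √(10.1983 / 6) = √1.6997 = 1.3037%
VaR = −(r̄ − z·σ) = −(-0.0014 − 1.282 × 1.3037) = −(-1.6727) = 1.6727%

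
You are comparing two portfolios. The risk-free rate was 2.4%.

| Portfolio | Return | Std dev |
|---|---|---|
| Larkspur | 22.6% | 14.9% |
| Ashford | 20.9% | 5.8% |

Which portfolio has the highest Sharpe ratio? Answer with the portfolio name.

Ashford

Larkspur: Sharpe ratio = (22.6% − 2.4%) / 14.9% = 1.356
Ashford: Sharpe ratio = (20.9% − 2.4%) / 5.8% = 3.190
Highest: Ashford (3.190).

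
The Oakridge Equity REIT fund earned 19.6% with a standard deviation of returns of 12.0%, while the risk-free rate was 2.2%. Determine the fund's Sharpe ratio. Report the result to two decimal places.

1.45

Sharpe = (Rp − Rf) / σp = (19.6% − 2.2%) / 12.0% = 17.40% / 12.0% = 1.4500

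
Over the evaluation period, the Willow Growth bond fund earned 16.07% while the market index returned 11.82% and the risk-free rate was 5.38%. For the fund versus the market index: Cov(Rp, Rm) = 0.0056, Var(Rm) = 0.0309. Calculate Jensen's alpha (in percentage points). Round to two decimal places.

β = Cov / Var = 0.0056 / 0.0309 = 0.1812
E[R] = Rf + β(Rm − Rf) = 5.38% + 0.1812 × (11.82% − 5.38%) = 6.5469%
α = Rp − E[R] = 16.07% − 6.5469% = 9.5231

9.52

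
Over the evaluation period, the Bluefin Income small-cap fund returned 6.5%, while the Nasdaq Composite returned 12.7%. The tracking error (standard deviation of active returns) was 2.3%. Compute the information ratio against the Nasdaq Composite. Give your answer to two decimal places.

IR = (Rp − Rb) / TE = (6.5% − 12.7%) / 2.3% = -6.20% / 2.3% = -2.6957

-2.70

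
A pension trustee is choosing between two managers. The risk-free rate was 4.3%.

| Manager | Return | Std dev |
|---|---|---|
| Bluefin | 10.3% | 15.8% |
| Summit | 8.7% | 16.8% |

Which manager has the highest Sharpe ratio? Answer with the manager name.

Bluefin: Sharpe ratio = (10.3% − 4.3%) / 15.8% = 0.380
Summit: Sharpe ratio = (8.7% − 4.3%) / 16.8% = 0.262
Highest: Bluefin (0.380).

Bluefin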